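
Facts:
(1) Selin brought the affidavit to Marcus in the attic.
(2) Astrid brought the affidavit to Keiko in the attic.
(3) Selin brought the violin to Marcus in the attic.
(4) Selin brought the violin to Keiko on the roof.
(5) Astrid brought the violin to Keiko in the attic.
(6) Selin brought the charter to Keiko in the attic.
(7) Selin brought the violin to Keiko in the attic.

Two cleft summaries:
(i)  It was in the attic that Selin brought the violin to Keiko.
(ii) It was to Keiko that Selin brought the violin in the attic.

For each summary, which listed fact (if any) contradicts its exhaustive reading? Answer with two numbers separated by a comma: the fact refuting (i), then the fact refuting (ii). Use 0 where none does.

4, 3

(i): focus "in the attic". Looking for Selin as agent and the violin as thing and Keiko as recipient with some other setting — fact (4) has on the roof there. Refuted.
(ii): focus "Keiko". Looking for Selin as agent and the violin as thing and in the attic as setting with some other recipient — fact (3) has Marcus there. Refuted.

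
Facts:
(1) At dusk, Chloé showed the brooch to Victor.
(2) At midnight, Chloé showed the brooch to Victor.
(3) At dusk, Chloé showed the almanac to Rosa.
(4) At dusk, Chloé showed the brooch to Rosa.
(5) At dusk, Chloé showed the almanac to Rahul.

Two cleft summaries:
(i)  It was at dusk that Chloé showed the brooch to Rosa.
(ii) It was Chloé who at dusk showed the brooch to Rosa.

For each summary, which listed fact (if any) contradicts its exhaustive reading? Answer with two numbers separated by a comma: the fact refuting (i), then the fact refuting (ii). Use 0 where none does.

(i): focus "at dusk". No fact shares same agent, thing, recipient (Chloé / the brooch / Rosa) with a different setting. 0.
(ii): focus "Chloé". No fact shares same thing, recipient, setting (the brooch / Rosa / at dusk) with a different agent. 0.

0, 0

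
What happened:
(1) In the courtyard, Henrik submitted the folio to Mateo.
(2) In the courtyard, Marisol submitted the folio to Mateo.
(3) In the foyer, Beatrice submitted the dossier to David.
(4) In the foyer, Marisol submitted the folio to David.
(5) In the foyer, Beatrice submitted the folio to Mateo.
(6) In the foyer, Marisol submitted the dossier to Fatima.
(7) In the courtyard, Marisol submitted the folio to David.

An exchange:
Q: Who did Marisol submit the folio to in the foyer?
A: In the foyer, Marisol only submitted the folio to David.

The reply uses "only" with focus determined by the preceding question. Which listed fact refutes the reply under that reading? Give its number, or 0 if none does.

0

Answering "Who did ... to ...?" puts focus on the recipient — here, "David".
So "only" ranges over recipients; the rest (Marisol as agent and the folio as thing and in the foyer as setting) is presupposed.
No fact keeps Marisol as agent and the folio as thing and in the foyer as setting while changing the recipient; every other fact differs on something backgrounded. The reply stands.
(Fact (7) would refute a reading with focus on the setting — but that is not what the question asks.)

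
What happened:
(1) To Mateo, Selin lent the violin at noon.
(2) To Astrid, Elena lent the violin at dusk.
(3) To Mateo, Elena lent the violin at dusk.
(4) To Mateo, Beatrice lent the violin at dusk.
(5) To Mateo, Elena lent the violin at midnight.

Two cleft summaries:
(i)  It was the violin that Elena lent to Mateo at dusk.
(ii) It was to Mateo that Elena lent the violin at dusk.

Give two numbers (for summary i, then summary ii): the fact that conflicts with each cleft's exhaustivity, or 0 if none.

0, 2

(i): focus "the violin". No fact shares same agent, recipient, setting (Elena / Mateo / at dusk) with a different thing. 0.
(ii): focus "Mateo". Looking for same agent, thing, setting (Elena / the violin / at dusk) with some other recipient — fact (2) has Astrid there. Refuted.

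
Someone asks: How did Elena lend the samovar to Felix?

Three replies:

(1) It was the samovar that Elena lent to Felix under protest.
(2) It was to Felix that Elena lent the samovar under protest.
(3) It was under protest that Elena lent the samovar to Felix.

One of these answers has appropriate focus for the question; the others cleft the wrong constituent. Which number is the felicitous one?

3

The question word "how" targets the manner.
Option (1) clefts "the samovar" — the direct object, not what was asked.
Option (2) clefts "to Felix" — the recipient, not what was asked.
Option (3) clefts "under protest" — that matches what the question asks about.
So the congruent reply is (3).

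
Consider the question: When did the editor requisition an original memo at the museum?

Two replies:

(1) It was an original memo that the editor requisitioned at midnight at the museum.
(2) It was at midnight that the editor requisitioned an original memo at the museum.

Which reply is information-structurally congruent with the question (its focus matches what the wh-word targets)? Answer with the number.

2

The question word "when" targets the time.
Option (1) clefts "an original memo" — the direct object, not what was asked.
Option (2) clefts "at midnight" — that matches what the question asks about.
So the congruent reply is (2).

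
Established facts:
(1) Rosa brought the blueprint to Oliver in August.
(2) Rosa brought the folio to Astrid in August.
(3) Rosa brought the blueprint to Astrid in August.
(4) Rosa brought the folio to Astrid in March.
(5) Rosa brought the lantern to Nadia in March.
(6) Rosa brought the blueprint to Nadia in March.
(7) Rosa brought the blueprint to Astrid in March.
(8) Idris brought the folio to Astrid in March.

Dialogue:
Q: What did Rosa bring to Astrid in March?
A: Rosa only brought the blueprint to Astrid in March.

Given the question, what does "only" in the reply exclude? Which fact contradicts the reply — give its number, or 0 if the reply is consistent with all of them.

4

The question "What did ...?" targets the thing, so in the reply the focus falls on "the blueprint".
"Only" then excludes alternative things while the background — agent = Rosa, recipient = Astrid, setting = in March — is held fixed.
Fact (4) keeps agent = Rosa, recipient = Astrid, setting = in March but has thing = the folio; that refutes the reply.
(Fact (6) would refute a reading with focus on the recipient — but that is not what the question asks.)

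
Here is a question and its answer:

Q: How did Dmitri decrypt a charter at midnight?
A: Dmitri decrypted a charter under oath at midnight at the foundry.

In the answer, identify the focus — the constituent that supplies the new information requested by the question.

The wh-word "how" asks about the manner.
In the answer, "Dmitri", "a charter" and "at midnight" are given — repeated from the question.
"at the foundry" is also new, but it specifies the location, which is not what the question asks about — so it is not the focus.
The constituent filling the manner gap is "under oath"; that is the focus.

under oath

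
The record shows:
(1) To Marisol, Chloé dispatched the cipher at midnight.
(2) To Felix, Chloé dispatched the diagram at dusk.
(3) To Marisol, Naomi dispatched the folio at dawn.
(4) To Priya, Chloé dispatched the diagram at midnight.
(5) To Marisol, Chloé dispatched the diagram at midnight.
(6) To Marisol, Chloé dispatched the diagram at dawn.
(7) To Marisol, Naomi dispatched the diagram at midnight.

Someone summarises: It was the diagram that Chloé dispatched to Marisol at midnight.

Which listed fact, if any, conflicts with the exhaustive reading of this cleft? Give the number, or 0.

The cleft puts "the diagram" in focus and presupposes the open proposition with Chloé as agent and Marisol as recipient and at midnight as setting.
The exhaustive reading says no other thing fits that background.
Fact (1) shares the background but with thing = the cipher; exhaustivity is violated.

1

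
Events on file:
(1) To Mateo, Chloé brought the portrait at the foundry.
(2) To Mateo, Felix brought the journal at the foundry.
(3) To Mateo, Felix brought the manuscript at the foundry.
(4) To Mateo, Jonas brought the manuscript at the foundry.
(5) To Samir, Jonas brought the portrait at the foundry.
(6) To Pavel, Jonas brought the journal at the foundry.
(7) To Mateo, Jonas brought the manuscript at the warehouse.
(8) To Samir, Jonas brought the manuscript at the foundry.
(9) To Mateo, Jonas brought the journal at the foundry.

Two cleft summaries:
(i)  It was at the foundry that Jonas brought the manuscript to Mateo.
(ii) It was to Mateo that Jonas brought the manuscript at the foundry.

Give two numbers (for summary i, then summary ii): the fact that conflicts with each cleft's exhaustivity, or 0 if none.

7, 8

(i): focus "at the foundry". Looking for Jonas as agent and the manuscript as thing and Mateo as recipient with some other setting — fact (7) has at the warehouse there. Refuted.
(ii): focus "Mateo". Looking for Jonas as agent and the manuscript as thing and at the foundry as setting with some other recipient — fact (8) has Samir there. Refuted.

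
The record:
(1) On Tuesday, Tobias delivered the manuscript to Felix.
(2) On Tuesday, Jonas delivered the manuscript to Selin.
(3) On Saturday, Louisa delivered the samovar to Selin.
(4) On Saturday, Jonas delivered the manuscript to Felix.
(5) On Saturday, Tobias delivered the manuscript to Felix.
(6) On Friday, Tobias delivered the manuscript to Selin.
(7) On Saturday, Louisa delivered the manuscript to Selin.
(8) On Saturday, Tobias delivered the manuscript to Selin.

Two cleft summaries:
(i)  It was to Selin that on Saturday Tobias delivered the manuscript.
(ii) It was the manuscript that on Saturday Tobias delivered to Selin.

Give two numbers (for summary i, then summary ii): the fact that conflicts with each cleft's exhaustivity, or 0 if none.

5, 0

(i): focus "Selin". Looking for same agent, thing, setting (Tobias / the manuscript / on Saturday) with some other recipient — fact (5) has Felix there. Refuted.
(ii): focus "the manuscript". No fact shares same agent, recipient, setting (Tobias / Selin / on Saturday) with a different thing. 0.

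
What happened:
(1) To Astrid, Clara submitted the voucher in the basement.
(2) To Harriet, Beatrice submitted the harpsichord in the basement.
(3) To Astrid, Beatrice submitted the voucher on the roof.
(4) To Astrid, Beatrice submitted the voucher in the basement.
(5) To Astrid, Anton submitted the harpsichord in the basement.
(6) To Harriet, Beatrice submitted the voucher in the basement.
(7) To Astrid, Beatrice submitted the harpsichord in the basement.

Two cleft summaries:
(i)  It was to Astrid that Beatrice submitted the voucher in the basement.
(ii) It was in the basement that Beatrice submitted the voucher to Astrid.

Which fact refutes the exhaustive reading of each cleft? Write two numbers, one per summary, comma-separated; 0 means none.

6, 3

Summary (i) focuses "Astrid" (the recipient); background agent = Beatrice, thing = the voucher, setting = in the basement. Fact (6) matches that background with recipient = Harriet — refutes (i).
Summary (ii) focuses "in the basement" (the setting); background agent = Beatrice, thing = the voucher, recipient = Astrid. Fact (3) matches that background with setting = on the roof — refutes (ii).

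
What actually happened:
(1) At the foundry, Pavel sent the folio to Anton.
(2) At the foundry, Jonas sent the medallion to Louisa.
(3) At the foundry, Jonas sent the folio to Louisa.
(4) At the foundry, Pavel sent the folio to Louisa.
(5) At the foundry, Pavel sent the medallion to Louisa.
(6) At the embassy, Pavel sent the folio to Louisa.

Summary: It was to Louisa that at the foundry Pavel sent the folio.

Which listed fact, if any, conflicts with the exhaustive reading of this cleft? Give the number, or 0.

1

The cleft puts "Louisa" in focus and presupposes the open proposition with agent = Pavel, thing = the folio, setting = at the foundry.
The exhaustive reading says no other recipient fits that background.
But fact (1) also has agent = Pavel, thing = the folio, setting = at the foundry, with recipient = Anton — so the exhaustive reading fails.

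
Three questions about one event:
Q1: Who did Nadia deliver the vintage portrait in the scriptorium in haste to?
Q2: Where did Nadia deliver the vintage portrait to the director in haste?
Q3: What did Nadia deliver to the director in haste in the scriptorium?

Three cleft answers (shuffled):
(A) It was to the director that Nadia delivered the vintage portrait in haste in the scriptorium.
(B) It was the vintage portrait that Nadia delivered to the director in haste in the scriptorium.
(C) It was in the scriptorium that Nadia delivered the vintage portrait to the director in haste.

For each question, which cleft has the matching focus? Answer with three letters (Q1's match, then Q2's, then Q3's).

ACB

Q1 asks about the recipient; cleft (A) focuses "to the director", which is the recipient — so Q1 → A.
Q2 asks about the location; cleft (C) focuses "in the scriptorium", which is the location — so Q2 → C.
Q3 asks about the direct object; cleft (B) focuses "the vintage portrait", which is the direct object — so Q3 → B.
Mapping: Q1→A, Q2→C, Q3→B.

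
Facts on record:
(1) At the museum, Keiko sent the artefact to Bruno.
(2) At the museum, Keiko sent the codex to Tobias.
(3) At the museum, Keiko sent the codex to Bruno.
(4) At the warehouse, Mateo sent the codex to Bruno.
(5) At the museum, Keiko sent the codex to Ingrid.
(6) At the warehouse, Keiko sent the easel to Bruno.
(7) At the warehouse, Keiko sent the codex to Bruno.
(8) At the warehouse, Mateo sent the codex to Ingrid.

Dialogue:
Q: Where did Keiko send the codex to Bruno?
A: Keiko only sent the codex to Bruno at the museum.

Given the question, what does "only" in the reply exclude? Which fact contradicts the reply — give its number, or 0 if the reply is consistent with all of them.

7

Answering "Where did ...?" puts focus on the setting — here, "at the museum".
So "only" ranges over settings; the rest (agent = Keiko, thing = the codex, recipient = Bruno) is presupposed.
Fact (7) keeps agent = Keiko, thing = the codex, recipient = Bruno but has setting = at the warehouse; that refutes the reply.
(Fact (2) would refute a reading with focus on the recipient — but that is not what the question asks.)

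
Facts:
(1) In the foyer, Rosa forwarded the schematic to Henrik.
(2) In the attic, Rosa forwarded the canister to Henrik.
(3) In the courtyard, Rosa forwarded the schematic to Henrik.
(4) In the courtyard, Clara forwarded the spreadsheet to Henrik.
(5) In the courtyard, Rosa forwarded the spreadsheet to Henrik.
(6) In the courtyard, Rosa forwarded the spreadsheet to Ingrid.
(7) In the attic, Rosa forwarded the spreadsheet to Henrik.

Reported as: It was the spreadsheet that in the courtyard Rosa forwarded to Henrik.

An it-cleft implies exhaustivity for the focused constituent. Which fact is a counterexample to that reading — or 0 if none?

3

Focus of the cleft: "the spreadsheet" (the thing). Presupposed background: agent = Rosa, recipient = Henrik, setting = in the courtyard.
The exhaustive reading says no other thing fits that background.
But fact (3) also has agent = Rosa, recipient = Henrik, setting = in the courtyard, with thing = the schematic — so the exhaustive reading fails.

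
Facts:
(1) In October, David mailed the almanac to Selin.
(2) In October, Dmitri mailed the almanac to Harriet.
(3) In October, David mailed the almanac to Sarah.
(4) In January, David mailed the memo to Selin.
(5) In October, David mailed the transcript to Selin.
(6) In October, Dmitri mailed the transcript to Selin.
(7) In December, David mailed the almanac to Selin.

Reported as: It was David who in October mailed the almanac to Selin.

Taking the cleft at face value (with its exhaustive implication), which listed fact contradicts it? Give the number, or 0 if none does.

0

The cleft puts "David" in focus and presupposes the open proposition with same thing, recipient, setting (the almanac / Selin / in October).
Exhaustivity: David is the only agent satisfying that background.
Every other fact differs from the presupposition on some backgrounded slot, so none challenges the exhaustivity.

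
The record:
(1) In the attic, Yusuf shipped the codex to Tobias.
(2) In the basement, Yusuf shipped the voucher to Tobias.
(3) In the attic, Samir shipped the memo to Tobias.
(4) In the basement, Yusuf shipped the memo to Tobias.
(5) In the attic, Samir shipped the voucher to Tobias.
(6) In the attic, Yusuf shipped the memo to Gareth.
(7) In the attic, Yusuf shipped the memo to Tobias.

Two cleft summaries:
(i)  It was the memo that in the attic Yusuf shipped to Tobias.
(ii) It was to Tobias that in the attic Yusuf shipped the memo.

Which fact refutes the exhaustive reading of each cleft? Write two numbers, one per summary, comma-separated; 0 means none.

1, 6

(i): focus "the memo". Looking for same agent, recipient, setting (Yusuf / Tobias / in the attic) with some other thing — fact (1) has the codex there. Refuted.
(ii): focus "Tobias". Looking for same agent, thing, setting (Yusuf / the memo / in the attic) with some other recipient — fact (6) has Gareth there. Refuted.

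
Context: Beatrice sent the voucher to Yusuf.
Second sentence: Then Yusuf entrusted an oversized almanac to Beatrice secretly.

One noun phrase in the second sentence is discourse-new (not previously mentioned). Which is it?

"Yusuf" and "Beatrice" in the second sentence are given — already mentioned in the context.
"an oversized almanac" has no antecedent in the context; it is discourse-new (the indefinite article also signals a new referent).

an oversized almanac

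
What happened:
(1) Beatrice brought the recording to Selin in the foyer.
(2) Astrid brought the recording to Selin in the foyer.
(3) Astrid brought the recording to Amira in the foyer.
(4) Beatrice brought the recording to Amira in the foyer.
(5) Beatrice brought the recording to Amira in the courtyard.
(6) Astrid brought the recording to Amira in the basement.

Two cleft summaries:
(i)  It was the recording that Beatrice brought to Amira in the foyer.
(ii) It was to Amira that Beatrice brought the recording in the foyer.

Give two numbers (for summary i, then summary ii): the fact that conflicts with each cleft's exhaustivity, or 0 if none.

0, 1

Summary (i) focuses "the recording" (the thing); background Beatrice as agent and Amira as recipient and in the foyer as setting. No fact matches that background with a different thing, so 0.
Summary (ii) focuses "Amira" (the recipient); background Beatrice as agent and the recording as thing and in the foyer as setting. Fact (1) matches that background with recipient = Selin — refutes (ii).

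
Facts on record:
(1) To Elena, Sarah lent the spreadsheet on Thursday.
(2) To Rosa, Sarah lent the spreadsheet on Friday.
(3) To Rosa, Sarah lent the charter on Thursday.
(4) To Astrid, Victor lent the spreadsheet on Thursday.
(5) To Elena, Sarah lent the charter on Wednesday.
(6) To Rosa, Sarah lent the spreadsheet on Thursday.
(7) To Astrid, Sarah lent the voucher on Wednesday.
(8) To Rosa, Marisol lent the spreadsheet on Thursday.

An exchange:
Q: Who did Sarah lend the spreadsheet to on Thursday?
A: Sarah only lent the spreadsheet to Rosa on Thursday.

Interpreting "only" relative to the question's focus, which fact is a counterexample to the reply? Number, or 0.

Answering "Who did ... to ...?" puts focus on the recipient — here, "Rosa".
So "only" ranges over recipients; the rest (agent = Sarah, thing = the spreadsheet, setting = on Thursday) is presupposed.
Fact (1) keeps agent = Sarah, thing = the spreadsheet, setting = on Thursday but has recipient = Elena; that refutes the reply.
(Fact (3) would refute a reading with focus on the thing — but that is not what the question asks.)

1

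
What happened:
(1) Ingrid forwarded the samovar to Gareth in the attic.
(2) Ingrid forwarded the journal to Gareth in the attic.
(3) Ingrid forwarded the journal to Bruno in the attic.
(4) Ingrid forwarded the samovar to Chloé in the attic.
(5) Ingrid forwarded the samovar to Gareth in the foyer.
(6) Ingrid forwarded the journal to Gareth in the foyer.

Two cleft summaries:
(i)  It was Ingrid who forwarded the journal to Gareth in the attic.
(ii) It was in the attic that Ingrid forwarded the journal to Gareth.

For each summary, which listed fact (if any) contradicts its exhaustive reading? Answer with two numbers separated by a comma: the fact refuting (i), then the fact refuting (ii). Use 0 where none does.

0, 6

(i): focus "Ingrid". No fact shares same thing, recipient, setting (the journal / Gareth / in the attic) with a different agent. 0.
(ii): focus "in the attic". Looking for same agent, thing, recipient (Ingrid / the journal / Gareth) with some other setting — fact (6) has in the foyer there. Refuted.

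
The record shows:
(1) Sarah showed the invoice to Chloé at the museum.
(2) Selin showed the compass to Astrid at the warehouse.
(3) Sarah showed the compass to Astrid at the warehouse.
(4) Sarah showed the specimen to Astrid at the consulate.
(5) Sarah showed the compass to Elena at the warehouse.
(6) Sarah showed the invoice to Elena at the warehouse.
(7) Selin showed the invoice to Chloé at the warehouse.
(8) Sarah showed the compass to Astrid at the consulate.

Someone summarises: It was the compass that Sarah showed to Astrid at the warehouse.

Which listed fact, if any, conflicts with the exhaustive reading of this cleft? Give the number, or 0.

Focus of the cleft: "the compass" (the thing). Presupposed background: Sarah as agent and Astrid as recipient and at the warehouse as setting.
The exhaustive reading says no other thing fits that background.
Every other fact differs from the presupposition on some backgrounded slot, so none challenges the exhaustivity.

0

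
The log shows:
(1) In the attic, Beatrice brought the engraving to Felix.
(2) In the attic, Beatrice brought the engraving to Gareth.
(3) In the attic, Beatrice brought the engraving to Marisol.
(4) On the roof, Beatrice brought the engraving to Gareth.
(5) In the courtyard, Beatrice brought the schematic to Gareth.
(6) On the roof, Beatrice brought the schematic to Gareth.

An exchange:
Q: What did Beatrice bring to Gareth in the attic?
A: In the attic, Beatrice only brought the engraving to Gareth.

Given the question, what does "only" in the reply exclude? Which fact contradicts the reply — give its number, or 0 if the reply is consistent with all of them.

0

The question "What did ...?" targets the thing, so in the reply the focus falls on "the engraving".
So "only" ranges over things; the rest (same agent, recipient, setting (Beatrice / Gareth / in the attic)) is presupposed.
No listed fact shares that background with another thing. Nothing contradicts the reply.
(Fact (4) would refute a reading with focus on the setting — but that is not what the question asks.)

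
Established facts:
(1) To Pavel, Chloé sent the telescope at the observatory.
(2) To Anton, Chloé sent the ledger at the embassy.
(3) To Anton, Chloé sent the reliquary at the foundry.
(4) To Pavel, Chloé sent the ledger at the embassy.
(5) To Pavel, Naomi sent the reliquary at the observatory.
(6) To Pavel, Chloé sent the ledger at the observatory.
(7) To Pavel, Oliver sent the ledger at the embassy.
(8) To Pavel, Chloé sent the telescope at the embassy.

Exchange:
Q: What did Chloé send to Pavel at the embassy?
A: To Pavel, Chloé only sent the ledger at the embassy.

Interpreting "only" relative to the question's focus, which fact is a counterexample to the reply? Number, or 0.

Answering "What did ...?" puts focus on the thing — here, "the ledger".
"Only" then excludes alternative things while the background — agent = Chloé, recipient = Pavel, setting = at the embassy — is held fixed.
Fact (8) keeps agent = Chloé, recipient = Pavel, setting = at the embassy but has thing = the telescope; that refutes the reply.
(Fact (2) would refute a reading with focus on the recipient — but that is not what the question asks.)

8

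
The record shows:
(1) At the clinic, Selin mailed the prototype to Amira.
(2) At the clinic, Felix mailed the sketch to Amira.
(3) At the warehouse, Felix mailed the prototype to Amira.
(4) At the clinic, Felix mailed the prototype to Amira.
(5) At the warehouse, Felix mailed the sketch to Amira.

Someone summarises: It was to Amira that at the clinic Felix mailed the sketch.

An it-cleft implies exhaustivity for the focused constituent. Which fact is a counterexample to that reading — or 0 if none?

The cleft puts "Amira" in focus and presupposes the open proposition with agent = Felix, thing = the sketch, setting = at the clinic.
Exhaustivity: Amira is the only recipient satisfying that background.
Every other fact differs from the presupposition on some backgrounded slot, so none challenges the exhaustivity.

0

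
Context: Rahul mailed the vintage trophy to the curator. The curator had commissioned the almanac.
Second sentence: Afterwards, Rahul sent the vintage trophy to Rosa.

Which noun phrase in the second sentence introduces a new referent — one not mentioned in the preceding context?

Rosa

"Rahul" and "the vintage trophy" in the second sentence are given — already mentioned in the context.
"Rosa" has no antecedent in the context; it is discourse-new.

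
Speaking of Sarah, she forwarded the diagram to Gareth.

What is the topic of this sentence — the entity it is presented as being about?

The construction explicitly marks "Sarah" as what the sentence is about — the topic.
The remainder of the clause is the comment (what is said about the topic).

Sarah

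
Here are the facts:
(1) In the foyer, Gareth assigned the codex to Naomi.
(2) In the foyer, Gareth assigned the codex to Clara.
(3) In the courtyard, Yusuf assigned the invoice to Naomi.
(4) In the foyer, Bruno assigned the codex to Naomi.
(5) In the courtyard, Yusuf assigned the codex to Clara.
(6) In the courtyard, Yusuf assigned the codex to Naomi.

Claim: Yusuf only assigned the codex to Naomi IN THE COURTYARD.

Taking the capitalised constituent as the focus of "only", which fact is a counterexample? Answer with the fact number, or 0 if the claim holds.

The capitals mark "in the courtyard" as focus. So "only" rules out other settings, with the rest (same agent, thing, recipient (Yusuf / the codex / Naomi)) as background.
No fact matches same agent, thing, recipient (Yusuf / the codex / Naomi) with a different setting — every other fact differs on at least one backgrounded slot. So no fact refutes it.

0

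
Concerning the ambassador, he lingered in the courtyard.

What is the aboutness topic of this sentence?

The construction explicitly marks "the ambassador" as what the sentence is about — the topic.
The remainder of the clause is the comment (what is said about the topic).

the ambassador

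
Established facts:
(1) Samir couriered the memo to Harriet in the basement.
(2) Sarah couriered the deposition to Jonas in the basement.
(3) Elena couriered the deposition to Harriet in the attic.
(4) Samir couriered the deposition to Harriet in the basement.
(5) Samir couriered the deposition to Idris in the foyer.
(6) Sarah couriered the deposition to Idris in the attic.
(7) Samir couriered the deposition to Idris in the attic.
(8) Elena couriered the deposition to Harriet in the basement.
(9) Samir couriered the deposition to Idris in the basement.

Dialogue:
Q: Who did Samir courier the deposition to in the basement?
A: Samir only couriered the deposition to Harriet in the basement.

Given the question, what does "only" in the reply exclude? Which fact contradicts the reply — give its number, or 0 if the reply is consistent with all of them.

Answering "Who did ... to ...?" puts focus on the recipient — here, "Harriet".
"Only" then excludes alternative recipients while the background — agent = Samir, thing = the deposition, setting = in the basement — is held fixed.
Fact (9) shares the background with a different recipient (Idris) — counterexample.
(Fact (1) would refute a reading with focus on the thing — but that is not what the question asks.)

9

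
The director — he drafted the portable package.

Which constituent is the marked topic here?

The construction explicitly marks "the director" as what the sentence is about — the topic.
The remainder of the clause is the comment (what is said about the topic).

the director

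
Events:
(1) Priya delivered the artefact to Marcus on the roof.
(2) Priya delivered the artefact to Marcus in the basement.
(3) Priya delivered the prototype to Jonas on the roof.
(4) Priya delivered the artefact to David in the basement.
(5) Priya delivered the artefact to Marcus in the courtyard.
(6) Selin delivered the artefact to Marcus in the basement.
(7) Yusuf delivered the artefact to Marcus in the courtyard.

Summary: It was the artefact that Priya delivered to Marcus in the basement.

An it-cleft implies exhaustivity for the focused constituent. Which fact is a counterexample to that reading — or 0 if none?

0

Focus of the cleft: "the artefact" (the thing). Presupposed background: same agent, recipient, setting (Priya / Marcus / in the basement).
The exhaustive reading says no other thing fits that background.
No listed fact matches the background with a different thing. Exhaustivity holds.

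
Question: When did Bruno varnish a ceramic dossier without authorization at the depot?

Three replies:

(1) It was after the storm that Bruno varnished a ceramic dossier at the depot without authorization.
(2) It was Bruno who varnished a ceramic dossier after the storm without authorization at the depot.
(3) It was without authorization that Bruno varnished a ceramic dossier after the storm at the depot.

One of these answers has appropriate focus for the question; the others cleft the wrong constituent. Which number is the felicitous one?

1

The question word "when" targets the time.
Option (1) clefts "after the storm" — that matches what the question asks about.
Option (2) clefts "Bruno" — the subject (agent), not what was asked.
Option (3) clefts "without authorization" — the manner, not what was asked.
So the congruent reply is (1).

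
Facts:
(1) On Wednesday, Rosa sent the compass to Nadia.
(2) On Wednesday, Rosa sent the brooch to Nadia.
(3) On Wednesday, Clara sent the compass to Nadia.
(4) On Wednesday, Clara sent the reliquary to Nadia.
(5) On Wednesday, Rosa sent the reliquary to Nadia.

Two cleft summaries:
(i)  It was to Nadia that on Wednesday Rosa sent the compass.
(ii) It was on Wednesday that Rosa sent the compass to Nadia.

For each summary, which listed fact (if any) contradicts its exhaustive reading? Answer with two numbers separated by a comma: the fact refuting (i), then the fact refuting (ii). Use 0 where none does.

(i): focus "Nadia". No fact shares same agent, thing, setting (Rosa / the compass / on Wednesday) with a different recipient. 0.
(ii): focus "on Wednesday". No fact shares same agent, thing, recipient (Rosa / the compass / Nadia) with a different setting. 0.

0, 0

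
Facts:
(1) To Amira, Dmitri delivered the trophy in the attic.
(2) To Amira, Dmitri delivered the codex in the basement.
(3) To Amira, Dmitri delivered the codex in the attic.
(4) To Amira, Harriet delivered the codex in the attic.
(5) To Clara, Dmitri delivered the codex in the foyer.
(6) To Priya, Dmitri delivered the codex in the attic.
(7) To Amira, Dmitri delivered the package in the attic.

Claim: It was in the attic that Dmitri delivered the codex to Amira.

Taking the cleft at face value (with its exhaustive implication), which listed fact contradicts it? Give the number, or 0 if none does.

2

The cleft puts "in the attic" in focus and presupposes the open proposition with Dmitri as agent and the codex as thing and Amira as recipient.
Exhaustivity: in the attic is the only setting satisfying that background.
Fact (2) shares the background but with setting = in the basement; exhaustivity is violated.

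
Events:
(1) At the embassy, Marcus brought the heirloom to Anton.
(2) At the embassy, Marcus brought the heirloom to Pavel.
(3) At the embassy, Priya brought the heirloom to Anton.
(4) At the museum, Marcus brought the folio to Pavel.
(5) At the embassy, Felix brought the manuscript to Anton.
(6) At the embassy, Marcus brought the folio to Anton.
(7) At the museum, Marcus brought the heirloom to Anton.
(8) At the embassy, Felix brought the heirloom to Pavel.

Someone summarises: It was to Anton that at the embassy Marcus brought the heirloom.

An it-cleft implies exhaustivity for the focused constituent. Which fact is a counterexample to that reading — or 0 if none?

2

Focus of the cleft: "Anton" (the recipient). Presupposed background: same agent, thing, setting (Marcus / the heirloom / at the embassy).
The exhaustive reading says no other recipient fits that background.
But fact (2) also has same agent, thing, setting (Marcus / the heirloom / at the embassy), with recipient = Pavel — so the exhaustive reading fails.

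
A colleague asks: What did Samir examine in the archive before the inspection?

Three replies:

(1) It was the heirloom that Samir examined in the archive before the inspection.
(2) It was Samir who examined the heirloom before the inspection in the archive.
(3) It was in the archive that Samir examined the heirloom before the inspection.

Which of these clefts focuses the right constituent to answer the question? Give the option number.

1

The question word "what" targets the direct object.
Option (1) clefts "the heirloom" — that matches what the question asks about.
Option (2) clefts "Samir" — the subject (agent), not what was asked.
Option (3) clefts "in the archive" — the location, not what was asked.
So the congruent reply is (1).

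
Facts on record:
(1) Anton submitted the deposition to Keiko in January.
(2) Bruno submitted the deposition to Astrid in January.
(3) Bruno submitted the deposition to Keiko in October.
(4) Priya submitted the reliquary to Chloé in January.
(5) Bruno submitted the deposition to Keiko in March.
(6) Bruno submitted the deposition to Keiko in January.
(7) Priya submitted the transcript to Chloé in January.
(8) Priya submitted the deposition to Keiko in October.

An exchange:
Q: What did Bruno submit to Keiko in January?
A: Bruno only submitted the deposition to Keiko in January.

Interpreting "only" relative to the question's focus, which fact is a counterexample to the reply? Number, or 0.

0

The question "What did ...?" targets the thing, so in the reply the focus falls on "the deposition".
So "only" ranges over things; the rest (agent = Bruno, recipient = Keiko, setting = in January) is presupposed.
No listed fact shares that background with another thing. Nothing contradicts the reply.
(Fact (3) would refute a reading with focus on the setting — but that is not what the question asks.)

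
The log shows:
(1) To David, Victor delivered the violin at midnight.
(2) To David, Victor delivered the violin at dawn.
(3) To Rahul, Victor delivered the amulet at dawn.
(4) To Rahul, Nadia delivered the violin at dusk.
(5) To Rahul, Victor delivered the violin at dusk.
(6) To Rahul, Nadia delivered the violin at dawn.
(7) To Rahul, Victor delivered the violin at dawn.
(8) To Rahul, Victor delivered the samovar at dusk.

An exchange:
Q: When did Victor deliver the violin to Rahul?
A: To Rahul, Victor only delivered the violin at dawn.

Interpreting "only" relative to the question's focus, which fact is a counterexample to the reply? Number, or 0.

5

Answering "When did ...?" puts focus on the setting — here, "at dawn".
So "only" ranges over settings; the rest (agent = Victor, thing = the violin, recipient = Rahul) is presupposed.
Fact (5) keeps agent = Victor, thing = the violin, recipient = Rahul but has setting = at dusk; that refutes the reply.
(Fact (3) would refute a reading with focus on the thing — but that is not what the question asks.)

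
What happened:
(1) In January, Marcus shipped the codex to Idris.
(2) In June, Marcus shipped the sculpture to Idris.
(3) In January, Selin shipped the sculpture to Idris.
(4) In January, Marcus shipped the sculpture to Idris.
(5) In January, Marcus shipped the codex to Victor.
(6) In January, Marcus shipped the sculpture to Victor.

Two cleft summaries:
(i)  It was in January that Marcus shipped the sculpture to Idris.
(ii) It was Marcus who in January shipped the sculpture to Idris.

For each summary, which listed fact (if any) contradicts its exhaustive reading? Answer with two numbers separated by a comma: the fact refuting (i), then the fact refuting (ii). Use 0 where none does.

2, 3

Summary (i) focuses "in January" (the setting); background Marcus as agent and the sculpture as thing and Idris as recipient. Fact (2) matches that background with setting = in June — refutes (i).
Summary (ii) focuses "Marcus" (the agent); background the sculpture as thing and Idris as recipient and in January as setting. Fact (3) matches that background with agent = Selin — refutes (ii).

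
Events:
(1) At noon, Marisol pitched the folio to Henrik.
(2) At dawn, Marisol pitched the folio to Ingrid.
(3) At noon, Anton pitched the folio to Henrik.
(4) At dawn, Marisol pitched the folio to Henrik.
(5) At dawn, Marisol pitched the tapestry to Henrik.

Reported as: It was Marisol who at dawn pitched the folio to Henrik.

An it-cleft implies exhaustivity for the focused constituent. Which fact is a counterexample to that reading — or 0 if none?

0

Focus of the cleft: "Marisol" (the agent). Presupposed background: thing = the folio, recipient = Henrik, setting = at dawn.
The exhaustive reading says no other agent fits that background.
No listed fact matches the background with a different agent. Exhaustivity holds.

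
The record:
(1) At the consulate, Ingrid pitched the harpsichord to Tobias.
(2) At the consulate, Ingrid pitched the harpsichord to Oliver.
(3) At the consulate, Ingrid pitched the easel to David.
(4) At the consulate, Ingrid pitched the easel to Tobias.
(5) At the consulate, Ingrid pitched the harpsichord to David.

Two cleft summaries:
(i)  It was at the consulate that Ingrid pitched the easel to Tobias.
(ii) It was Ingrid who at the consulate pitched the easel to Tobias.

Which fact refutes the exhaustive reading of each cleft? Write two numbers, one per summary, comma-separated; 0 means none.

Summary (i) focuses "at the consulate" (the setting); background agent = Ingrid, thing = the easel, recipient = Tobias. No fact matches that background with a different setting, so 0.
Summary (ii) focuses "Ingrid" (the agent); background thing = the easel, recipient = Tobias, setting = at the consulate. No fact matches that background with a different agent, so 0.

0, 0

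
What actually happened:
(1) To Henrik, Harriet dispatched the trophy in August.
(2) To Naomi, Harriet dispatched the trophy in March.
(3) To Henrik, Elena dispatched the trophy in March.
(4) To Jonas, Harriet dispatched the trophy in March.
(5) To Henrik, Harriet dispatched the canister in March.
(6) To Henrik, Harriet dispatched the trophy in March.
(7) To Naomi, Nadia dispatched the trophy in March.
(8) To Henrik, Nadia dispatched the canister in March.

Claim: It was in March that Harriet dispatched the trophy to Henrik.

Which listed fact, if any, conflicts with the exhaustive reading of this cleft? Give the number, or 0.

1

The cleft puts "in March" in focus and presupposes the open proposition with Harriet as agent and the trophy as thing and Henrik as recipient.
Exhaustivity: in March is the only setting satisfying that background.
Fact (1) shares the background but with setting = in August; exhaustivity is violated.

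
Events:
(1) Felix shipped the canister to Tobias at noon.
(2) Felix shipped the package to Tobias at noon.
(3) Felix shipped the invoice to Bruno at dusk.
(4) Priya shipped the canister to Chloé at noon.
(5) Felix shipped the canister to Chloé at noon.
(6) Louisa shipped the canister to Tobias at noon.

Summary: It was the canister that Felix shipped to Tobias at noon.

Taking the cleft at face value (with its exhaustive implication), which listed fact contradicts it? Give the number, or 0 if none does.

2

Focus of the cleft: "the canister" (the thing). Presupposed background: same agent, recipient, setting (Felix / Tobias / at noon).
Exhaustivity: the canister is the only thing satisfying that background.
Fact (2) shares the background but with thing = the package; exhaustivity is violated.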